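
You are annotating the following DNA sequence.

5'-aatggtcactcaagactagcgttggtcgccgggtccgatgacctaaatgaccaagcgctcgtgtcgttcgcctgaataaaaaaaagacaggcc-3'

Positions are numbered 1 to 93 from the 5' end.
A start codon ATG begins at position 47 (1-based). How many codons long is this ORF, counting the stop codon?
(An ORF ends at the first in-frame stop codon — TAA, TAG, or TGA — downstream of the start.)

Codons from position 47: ATG (47–49), ACC (50–52), AAG (53–55), CGC (56–58), TCG (59–61), TGT (62–64), CGT (65–67), TCG (68–70), CCT (71–73), GAA (74–76), TAA (77–79).
TAA is the first in-frame stop; that's 11 codons including the stop.

11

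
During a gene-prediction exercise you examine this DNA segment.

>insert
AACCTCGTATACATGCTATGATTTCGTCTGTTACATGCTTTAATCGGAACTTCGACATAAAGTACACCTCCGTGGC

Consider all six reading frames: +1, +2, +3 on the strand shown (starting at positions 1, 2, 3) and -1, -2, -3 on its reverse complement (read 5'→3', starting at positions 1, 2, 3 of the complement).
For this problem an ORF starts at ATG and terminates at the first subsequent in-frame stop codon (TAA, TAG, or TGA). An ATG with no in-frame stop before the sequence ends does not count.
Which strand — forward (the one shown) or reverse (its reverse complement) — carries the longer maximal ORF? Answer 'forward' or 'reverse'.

forward

Reverse complement (5'→3'): GCCACGGAGGTGTACTTTATGTCGAAGTTCCGATTAAAGCATGTAACAGACGAAATCATAGCATGTATACGAGGTT
Frame +1: AAC CTC GTA TAC ATG CTA TGA TTT CGT CTG TTA CAT GCT TTA ATC GGA ACT TCG ACA TAA AGT ACA CCT CCG TGG — ATG at 13, stop TGA at 19 → 9 nt.
Frame +2: ACC TCG TAT ACA TGC TAT GAT TTC GTC TGT TAC ATG CTT TAA TCG GAA CTT CGA CAT AAA GTA CAC CTC CGT GGC — ATG at 35, stop TAA at 41 → 9 nt.
Frame +3: CCT CGT ATA CAT GCT ATG ATT TCG TCT GTT ACA TGC TTT AAT CGG AAC TTC GAC ATA AAG TAC ACC TCC GTG — no ATG→stop ORF.
Frame -1: GCC ACG GAG GTG TAC TTT ATG TCG AAG TTC CGA TTA AAG CAT GTA ACA GAC GAA ATC ATA GCA TGT ATA CGA GGT — no ATG→stop ORF.
Frame -2: CCA CGG AGG TGT ACT TTA TGT CGA AGT TCC GAT TAA AGC ATG TAA CAG ACG AAA TCA TAG CAT GTA TAC GAG GTT — ATG at 41, stop TAA at 44 → 6 nt.
Frame -3: CAC GGA GGT GTA CTT TAT GTC GAA GTT CCG ATT AAA GCA TGT AAC AGA CGA AAT CAT AGC ATG TAT ACG AGG — no ATG→stop ORF.
Forward-strand max 9 nt; reverse-strand max 6 nt. The forward strand has the longer ORF.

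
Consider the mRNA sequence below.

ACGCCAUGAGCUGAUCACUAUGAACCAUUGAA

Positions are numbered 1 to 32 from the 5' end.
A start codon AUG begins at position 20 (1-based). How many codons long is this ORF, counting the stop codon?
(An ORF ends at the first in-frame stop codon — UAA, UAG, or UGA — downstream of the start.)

4

Codons from position 20: AUG (20–22), AAC (23–25), CAU (26–28), UGA (29–31).
UGA is the first in-frame stop; that's 4 codons including the stop.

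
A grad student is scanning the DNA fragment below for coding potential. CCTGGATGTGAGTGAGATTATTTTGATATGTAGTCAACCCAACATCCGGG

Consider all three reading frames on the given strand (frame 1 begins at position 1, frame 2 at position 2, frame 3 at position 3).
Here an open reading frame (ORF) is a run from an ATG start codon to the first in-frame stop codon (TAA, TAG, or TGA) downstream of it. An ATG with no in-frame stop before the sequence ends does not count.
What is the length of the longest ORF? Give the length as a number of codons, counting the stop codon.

Frame 1: CCT GGA TGT GAG TGA GAT TAT TTT GAT ATG TAG TCA ACC CAA CAT CCG — ATG at 28, stop TAG at 31 → 6 nt.
Frame 2: CTG GAT GTG AGT GAG ATT ATT TTG ATA TGT AGT CAA CCC AAC ATC CGG — no ATG→stop ORF.
Frame 3: TGG ATG TGA GTG AGA TTA TTT TGA TAT GTA GTC AAC CCA ACA TCC GGG — ATG at 6, stop TGA at 9 → 6 nt.
Longest: frame 1, positions 28–33, 6 nt = 2 codons = 1 aa. → 2 codons.

2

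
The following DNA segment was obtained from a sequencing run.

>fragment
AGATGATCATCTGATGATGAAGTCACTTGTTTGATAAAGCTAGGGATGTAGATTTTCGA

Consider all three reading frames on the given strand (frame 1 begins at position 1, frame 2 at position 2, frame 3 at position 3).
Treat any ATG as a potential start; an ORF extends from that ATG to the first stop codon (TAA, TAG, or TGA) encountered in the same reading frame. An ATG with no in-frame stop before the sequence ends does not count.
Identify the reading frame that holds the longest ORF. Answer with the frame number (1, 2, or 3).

2

Frame 1: AGA TGA TCA TCT GAT GAT GAA GTC ACT TGT TTG ATA AAG CTA GGG ATG TAG ATT TTC — ATG at 46, stop TAG at 49 → 6 nt.
Frame 2: GAT GAT CAT CTG ATG ATG AAG TCA CTT GTT TGA TAA AGC TAG GGA TGT AGA TTT TCG — ATG at 14, stop TGA at 32 → 21 nt; ATG at 17, stop TGA at 32 → 18 nt.
Frame 3: ATG ATC ATC TGA TGA TGA AGT CAC TTG TTT GAT AAA GCT AGG GAT GTA GAT TTT CGA — ATG at 3, stop TGA at 12 → 12 nt.
Longest ORF is 21 nt in frame 2 (positions 14–34).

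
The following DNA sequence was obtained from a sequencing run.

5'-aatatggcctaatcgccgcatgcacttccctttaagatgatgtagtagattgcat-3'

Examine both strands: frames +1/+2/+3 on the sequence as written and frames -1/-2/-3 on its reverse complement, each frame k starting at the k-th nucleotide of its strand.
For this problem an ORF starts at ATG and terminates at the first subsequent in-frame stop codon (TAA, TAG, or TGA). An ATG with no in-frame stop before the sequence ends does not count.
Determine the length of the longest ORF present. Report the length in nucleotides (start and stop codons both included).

Reverse complement (5'→3'): ATGCAATCTACTACATCATCTTAAAGGGAAGTGCATGCGGCGATTAGGCCATATT
Frame +1: AAT ATG GCC TAA TCG CCG CAT GCA CTT CCC TTT AAG ATG ATG TAG TAG ATT GCA — ATG at 4, stop TAA at 10 → 9 nt; ATG at 37, stop TAG at 43 → 9 nt; ATG at 40, stop TAG at 43 → 6 nt.
Frame +2: ATA TGG CCT AAT CGC CGC ATG CAC TTC CCT TTA AGA TGA TGT AGT AGA TTG CAT — ATG at 20, stop TGA at 38 → 21 nt.
Frame +3: TAT GGC CTA ATC GCC GCA TGC ACT TCC CTT TAA GAT GAT GTA GTA GAT TGC — no ATG→stop ORF.
Frame -1: ATG CAA TCT ACT ACA TCA TCT TAA AGG GAA GTG CAT GCG GCG ATT AGG CCA TAT — ATG at 1, stop TAA at 22 → 24 nt.
Frame -2: TGC AAT CTA CTA CAT CAT CTT AAA GGG AAG TGC ATG CGG CGA TTA GGC CAT ATT — no ATG→stop ORF.
Frame -3: GCA ATC TAC TAC ATC ATC TTA AAG GGA AGT GCA TGC GGC GAT TAG GCC ATA — no ATG→stop ORF.
Longest: frame -1, positions 1–24, 24 nt = 8 codons = 7 aa. → 24 nucleotides.

24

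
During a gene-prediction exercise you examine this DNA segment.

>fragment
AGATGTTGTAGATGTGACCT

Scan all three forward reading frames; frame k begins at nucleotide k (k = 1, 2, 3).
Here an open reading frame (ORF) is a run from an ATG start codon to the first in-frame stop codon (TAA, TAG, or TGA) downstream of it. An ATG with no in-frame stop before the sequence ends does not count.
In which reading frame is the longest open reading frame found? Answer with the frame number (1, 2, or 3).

Frame 1: AGA TGT TGT AGA TGT GAC — no ATG→stop ORF.
Frame 2: GAT GTT GTA GAT GTG ACC — no ATG→stop ORF.
Frame 3: ATG TTG TAG ATG TGA CCT — ATG at 3, stop TAG at 9 → 9 nt; ATG at 12, stop TGA at 15 → 6 nt.
Longest ORF is 9 nt in frame 3 (positions 3–11).

3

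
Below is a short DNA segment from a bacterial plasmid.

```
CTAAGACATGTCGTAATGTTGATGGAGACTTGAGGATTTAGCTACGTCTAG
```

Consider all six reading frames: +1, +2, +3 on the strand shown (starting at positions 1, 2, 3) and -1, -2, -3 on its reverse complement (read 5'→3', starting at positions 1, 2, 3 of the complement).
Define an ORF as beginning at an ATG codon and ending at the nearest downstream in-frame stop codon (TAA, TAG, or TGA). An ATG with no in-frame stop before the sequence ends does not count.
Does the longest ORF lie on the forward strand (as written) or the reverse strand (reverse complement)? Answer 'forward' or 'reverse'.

Reverse complement (5'→3'): CTAGACGTAGCTAAATCCTCAAGTCTCCATCAACATTACGACATGTCTTAG
Frame +1: CTA AGA CAT GTC GTA ATG TTG ATG GAG ACT TGA GGA TTT AGC TAC GTC TAG — ATG at 16, stop TGA at 31 → 18 nt; ATG at 22, stop TGA at 31 → 12 nt.
Frame +2: TAA GAC ATG TCG TAA TGT TGA TGG AGA CTT GAG GAT TTA GCT ACG TCT — ATG at 8, stop TAA at 14 → 9 nt.
Frame +3: AAG ACA TGT CGT AAT GTT GAT GGA GAC TTG AGG ATT TAG CTA CGT CTA — no ATG→stop ORF.
Frame -1: CTA GAC GTA GCT AAA TCC TCA AGT CTC CAT CAA CAT TAC GAC ATG TCT TAG — ATG at 43, stop TAG at 49 → 9 nt.
Frame -2: TAG ACG TAG CTA AAT CCT CAA GTC TCC ATC AAC ATT ACG ACA TGT CTT — no ATG→stop ORF.
Frame -3: AGA CGT AGC TAA ATC CTC AAG TCT CCA TCA ACA TTA CGA CAT GTC TTA — no ATG→stop ORF.
Forward-strand max 18 nt; reverse-strand max 9 nt. The forward strand has the longer ORF.

forward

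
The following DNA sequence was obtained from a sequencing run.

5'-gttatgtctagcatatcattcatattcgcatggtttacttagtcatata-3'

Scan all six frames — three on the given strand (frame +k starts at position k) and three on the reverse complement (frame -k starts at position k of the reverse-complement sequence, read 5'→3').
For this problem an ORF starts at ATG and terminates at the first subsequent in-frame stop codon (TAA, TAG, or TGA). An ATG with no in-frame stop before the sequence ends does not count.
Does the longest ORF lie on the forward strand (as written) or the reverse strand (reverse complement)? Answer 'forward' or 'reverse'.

forward

Reverse complement (5'→3'): TATATGACTAAGTAAACCATGCGAATATGAATGATATGCTAGACATAAC
Frame +1: GTT ATG TCT AGC ATA TCA TTC ATA TTC GCA TGG TTT ACT TAG TCA TAT — ATG at 4, stop TAG at 40 → 39 nt.
Frame +2: TTA TGT CTA GCA TAT CAT TCA TAT TCG CAT GGT TTA CTT AGT CAT ATA — no ATG→stop ORF.
Frame +3: TAT GTC TAG CAT ATC ATT CAT ATT CGC ATG GTT TAC TTA GTC ATA — no ATG→stop ORF.
Frame -1: TAT ATG ACT AAG TAA ACC ATG CGA ATA TGA ATG ATA TGC TAG ACA TAA — ATG at 4, stop TAA at 13 → 12 nt; ATG at 19, stop TGA at 28 → 12 nt; ATG at 31, stop TAG at 40 → 12 nt.
Frame -2: ATA TGA CTA AGT AAA CCA TGC GAA TAT GAA TGA TAT GCT AGA CAT AAC — no ATG→stop ORF.
Frame -3: TAT GAC TAA GTA AAC CAT GCG AAT ATG AAT GAT ATG CTA GAC ATA — no ATG→stop ORF.
Forward-strand max 39 nt; reverse-strand max 12 nt. The forward strand has the longer ORF.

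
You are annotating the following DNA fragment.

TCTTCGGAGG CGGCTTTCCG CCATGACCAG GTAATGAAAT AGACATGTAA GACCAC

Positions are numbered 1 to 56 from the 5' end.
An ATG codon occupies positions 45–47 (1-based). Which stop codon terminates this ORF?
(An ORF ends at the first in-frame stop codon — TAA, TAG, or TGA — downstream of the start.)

TAA

Codons from position 45: ATG (45–47), TAA (48–50).
The first in-frame stop codon is TAA.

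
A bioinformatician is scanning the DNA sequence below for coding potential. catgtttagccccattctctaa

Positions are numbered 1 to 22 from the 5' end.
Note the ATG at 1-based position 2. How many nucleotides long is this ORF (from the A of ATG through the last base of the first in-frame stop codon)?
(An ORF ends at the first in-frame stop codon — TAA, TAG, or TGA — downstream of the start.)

Codons from position 2: ATG (2–4), TTT (5–7), AGC (8–10), CCC (11–13), ATT (14–16), CTC (17–19), TAA (20–22).
TAA is the first in-frame stop; ORF spans 2–22, 21 nucleotides.

21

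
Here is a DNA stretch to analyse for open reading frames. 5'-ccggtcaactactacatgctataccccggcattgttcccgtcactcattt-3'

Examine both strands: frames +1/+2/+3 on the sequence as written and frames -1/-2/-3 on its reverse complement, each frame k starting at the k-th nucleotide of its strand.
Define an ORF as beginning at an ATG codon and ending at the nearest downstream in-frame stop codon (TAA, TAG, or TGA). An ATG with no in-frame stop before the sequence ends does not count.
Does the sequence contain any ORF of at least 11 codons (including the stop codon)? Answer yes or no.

Reverse complement (5'→3'): AAATGAGTGACGGGAACAATGCCGGGGTATAGCATGTAGTAGTTGACCGG
Frame +1: CCG GTC AAC TAC TAC ATG CTA TAC CCC GGC ATT GTT CCC GTC ACT CAT — no ATG→stop ORF.
Frame +2: CGG TCA ACT ACT ACA TGC TAT ACC CCG GCA TTG TTC CCG TCA CTC ATT — no ATG→stop ORF.
Frame +3: GGT CAA CTA CTA CAT GCT ATA CCC CGG CAT TGT TCC CGT CAC TCA TTT — no ATG→stop ORF.
Frame -1: AAA TGA GTG ACG GGA ACA ATG CCG GGG TAT AGC ATG TAG TAG TTG ACC — ATG at 19, stop TAG at 37 → 21 nt; ATG at 34, stop TAG at 37 → 6 nt.
Frame -2: AAT GAG TGA CGG GAA CAA TGC CGG GGT ATA GCA TGT AGT AGT TGA CCG — no ATG→stop ORF.
Frame -3: ATG AGT GAC GGG AAC AAT GCC GGG GTA TAG CAT GTA GTA GTT GAC CGG — ATG at 3, stop TAG at 30 → 30 nt.
Largest ORF found is 10 codons < 11, so no.

no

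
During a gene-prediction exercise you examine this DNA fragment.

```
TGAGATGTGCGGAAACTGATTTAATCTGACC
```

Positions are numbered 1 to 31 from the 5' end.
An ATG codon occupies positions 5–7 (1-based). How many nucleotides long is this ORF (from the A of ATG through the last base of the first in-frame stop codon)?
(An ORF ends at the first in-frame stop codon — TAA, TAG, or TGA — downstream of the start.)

Codons from position 5: ATG (5–7), TGC (8–10), GGA (11–13), AAC (14–16), TGA (17–19).
TGA is the first in-frame stop; ORF spans 5–19, 15 nucleotides.

15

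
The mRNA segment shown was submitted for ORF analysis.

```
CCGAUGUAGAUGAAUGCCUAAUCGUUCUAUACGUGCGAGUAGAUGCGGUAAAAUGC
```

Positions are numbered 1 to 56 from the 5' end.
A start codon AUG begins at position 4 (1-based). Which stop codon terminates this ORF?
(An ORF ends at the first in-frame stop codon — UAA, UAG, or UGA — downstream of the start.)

UAG

Codons from position 4: AUG (4–6), UAG (7–9).
The first in-frame stop codon is UAG.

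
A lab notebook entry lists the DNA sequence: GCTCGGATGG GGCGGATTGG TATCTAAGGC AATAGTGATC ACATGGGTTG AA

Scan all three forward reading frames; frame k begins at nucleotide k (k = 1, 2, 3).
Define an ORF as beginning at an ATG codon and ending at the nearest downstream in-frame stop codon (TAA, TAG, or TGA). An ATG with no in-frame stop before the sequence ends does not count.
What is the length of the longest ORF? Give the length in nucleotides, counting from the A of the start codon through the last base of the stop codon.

21

Frame 1: GCT CGG ATG GGG CGG ATT GGT ATC TAA GGC AAT AGT GAT CAC ATG GGT TGA — ATG at 7, stop TAA at 25 → 21 nt; ATG at 43, stop TGA at 49 → 9 nt.
Frame 2: CTC GGA TGG GGC GGA TTG GTA TCT AAG GCA ATA GTG ATC ACA TGG GTT GAA — no ATG→stop ORF.
Frame 3: TCG GAT GGG GCG GAT TGG TAT CTA AGG CAA TAG TGA TCA CAT GGG TTG — no ATG→stop ORF.
Longest: frame 1, positions 7–27, 21 nt = 7 codons = 6 aa. → 21 nucleotides.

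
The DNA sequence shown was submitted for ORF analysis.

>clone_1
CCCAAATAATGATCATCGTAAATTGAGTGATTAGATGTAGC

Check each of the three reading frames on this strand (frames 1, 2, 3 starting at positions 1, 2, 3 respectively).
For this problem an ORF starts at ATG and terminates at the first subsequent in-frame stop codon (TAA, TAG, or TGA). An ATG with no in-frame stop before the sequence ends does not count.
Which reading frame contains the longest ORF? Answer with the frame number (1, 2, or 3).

3

Frame 1: CCC AAA TAA TGA TCA TCG TAA ATT GAG TGA TTA GAT GTA — no ATG→stop ORF.
Frame 2: CCA AAT AAT GAT CAT CGT AAA TTG AGT GAT TAG ATG TAG — ATG at 35, stop TAG at 38 → 6 nt.
Frame 3: CAA ATA ATG ATC ATC GTA AAT TGA GTG ATT AGA TGT AGC — ATG at 9, stop TGA at 24 → 18 nt.
Longest ORF is 18 nt in frame 3 (positions 9–26).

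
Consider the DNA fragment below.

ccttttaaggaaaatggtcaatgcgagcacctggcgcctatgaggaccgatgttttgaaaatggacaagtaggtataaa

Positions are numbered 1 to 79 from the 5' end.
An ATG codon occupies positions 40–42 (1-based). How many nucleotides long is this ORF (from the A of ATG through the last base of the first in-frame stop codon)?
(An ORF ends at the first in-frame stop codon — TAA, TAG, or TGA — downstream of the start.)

Codons from position 40: ATG (40–42), AGG (43–45), ACC (46–48), GAT (49–51), GTT (52–54), TTG (55–57), AAA (58–60), ATG (61–63), GAC (64–66), AAG (67–69), TAG (70–72).
TAG is the first in-frame stop; ORF spans 40–72, 33 nucleotides.

33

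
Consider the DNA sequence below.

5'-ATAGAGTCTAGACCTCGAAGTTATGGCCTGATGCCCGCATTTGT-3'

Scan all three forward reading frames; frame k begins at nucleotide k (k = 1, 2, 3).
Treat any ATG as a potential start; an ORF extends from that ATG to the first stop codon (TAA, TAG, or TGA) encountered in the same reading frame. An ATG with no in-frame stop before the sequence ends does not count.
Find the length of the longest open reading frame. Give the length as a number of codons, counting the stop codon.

3

Frame 1: ATA GAG TCT AGA CCT CGA AGT TAT GGC CTG ATG CCC GCA TTT — no ATG→stop ORF.
Frame 2: TAG AGT CTA GAC CTC GAA GTT ATG GCC TGA TGC CCG CAT TTG — ATG at 23, stop TGA at 29 → 9 nt.
Frame 3: AGA GTC TAG ACC TCG AAG TTA TGG CCT GAT GCC CGC ATT TGT — no ATG→stop ORF.
Longest: frame 2, positions 23–31, 9 nt = 3 codons = 2 aa. → 3 codons.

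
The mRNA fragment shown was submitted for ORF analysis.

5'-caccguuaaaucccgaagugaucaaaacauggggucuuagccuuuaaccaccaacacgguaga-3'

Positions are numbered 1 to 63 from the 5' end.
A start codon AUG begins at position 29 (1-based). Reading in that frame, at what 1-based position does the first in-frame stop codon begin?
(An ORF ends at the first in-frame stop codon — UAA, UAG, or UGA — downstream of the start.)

38

Codons from position 29: AUG (29–31), GGG (32–34), UCU (35–37), UAG (38–40).
UAG is a stop codon; it begins at position 38.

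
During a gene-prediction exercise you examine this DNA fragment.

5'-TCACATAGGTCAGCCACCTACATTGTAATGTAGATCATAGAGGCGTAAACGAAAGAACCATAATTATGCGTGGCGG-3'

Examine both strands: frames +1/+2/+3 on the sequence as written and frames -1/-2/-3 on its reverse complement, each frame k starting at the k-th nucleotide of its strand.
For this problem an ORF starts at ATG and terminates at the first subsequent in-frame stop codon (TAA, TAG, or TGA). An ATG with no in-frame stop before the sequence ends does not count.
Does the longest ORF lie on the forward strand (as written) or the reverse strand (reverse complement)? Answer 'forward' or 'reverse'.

reverse

Reverse complement (5'→3'): CCGCCACGCATAATTATGGTTCTTTCGTTTACGCCTCTATGATCTACATTACAATGTAGGTGGCTGACCTATGTGA
Frame +1: TCA CAT AGG TCA GCC ACC TAC ATT GTA ATG TAG ATC ATA GAG GCG TAA ACG AAA GAA CCA TAA TTA TGC GTG GCG — ATG at 28, stop TAG at 31 → 6 nt.
Frame +2: CAC ATA GGT CAG CCA CCT ACA TTG TAA TGT AGA TCA TAG AGG CGT AAA CGA AAG AAC CAT AAT TAT GCG TGG CGG — no ATG→stop ORF.
Frame +3: ACA TAG GTC AGC CAC CTA CAT TGT AAT GTA GAT CAT AGA GGC GTA AAC GAA AGA ACC ATA ATT ATG CGT GGC — no ATG→stop ORF.
Frame -1: CCG CCA CGC ATA ATT ATG GTT CTT TCG TTT ACG CCT CTA TGA TCT ACA TTA CAA TGT AGG TGG CTG ACC TAT GTG — ATG at 16, stop TGA at 40 → 27 nt.
Frame -2: CGC CAC GCA TAA TTA TGG TTC TTT CGT TTA CGC CTC TAT GAT CTA CAT TAC AAT GTA GGT GGC TGA CCT ATG TGA — ATG at 71, stop TGA at 74 → 6 nt.
Frame -3: GCC ACG CAT AAT TAT GGT TCT TTC GTT TAC GCC TCT ATG ATC TAC ATT ACA ATG TAG GTG GCT GAC CTA TGT — ATG at 39, stop TAG at 57 → 21 nt; ATG at 54, stop TAG at 57 → 6 nt.
Forward-strand max 6 nt; reverse-strand max 27 nt. The reverse strand has the longer ORF.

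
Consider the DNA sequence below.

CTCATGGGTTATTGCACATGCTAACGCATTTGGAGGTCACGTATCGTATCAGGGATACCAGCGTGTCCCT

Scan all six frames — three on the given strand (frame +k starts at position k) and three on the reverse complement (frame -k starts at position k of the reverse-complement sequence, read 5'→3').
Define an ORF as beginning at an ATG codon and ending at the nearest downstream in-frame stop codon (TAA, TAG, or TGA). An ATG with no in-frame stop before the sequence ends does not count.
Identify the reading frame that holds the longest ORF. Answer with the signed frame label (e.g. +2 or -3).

Reverse complement (5'→3'): AGGGACACGCTGGTATCCCTGATACGATACGTGACCTCCAAATGCGTTAGCATGTGCAATAACCCATGAG
Frame +1: CTC ATG GGT TAT TGC ACA TGC TAA CGC ATT TGG AGG TCA CGT ATC GTA TCA GGG ATA CCA GCG TGT CCC — ATG at 4, stop TAA at 22 → 21 nt.
Frame +2: TCA TGG GTT ATT GCA CAT GCT AAC GCA TTT GGA GGT CAC GTA TCG TAT CAG GGA TAC CAG CGT GTC CCT — no ATG→stop ORF.
Frame +3: CAT GGG TTA TTG CAC ATG CTA ACG CAT TTG GAG GTC ACG TAT CGT ATC AGG GAT ACC AGC GTG TCC — no ATG→stop ORF.
Frame -1: AGG GAC ACG CTG GTA TCC CTG ATA CGA TAC GTG ACC TCC AAA TGC GTT AGC ATG TGC AAT AAC CCA TGA — ATG at 52, stop TGA at 67 → 18 nt.
Frame -2: GGG ACA CGC TGG TAT CCC TGA TAC GAT ACG TGA CCT CCA AAT GCG TTA GCA TGT GCA ATA ACC CAT GAG — no ATG→stop ORF.
Frame -3: GGA CAC GCT GGT ATC CCT GAT ACG ATA CGT GAC CTC CAA ATG CGT TAG CAT GTG CAA TAA CCC ATG — ATG at 42, stop TAG at 48 → 9 nt.
Longest ORF is 21 nt in frame +1 (positions 4–24).

+1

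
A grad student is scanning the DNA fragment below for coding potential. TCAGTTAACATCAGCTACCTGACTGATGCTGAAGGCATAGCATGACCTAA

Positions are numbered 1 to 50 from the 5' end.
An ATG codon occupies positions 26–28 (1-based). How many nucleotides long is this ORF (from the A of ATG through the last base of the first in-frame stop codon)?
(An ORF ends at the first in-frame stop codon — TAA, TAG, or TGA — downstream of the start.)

Codons from position 26: ATG (26–28), CTG (29–31), AAG (32–34), GCA (35–37), TAG (38–40).
TAG is the first in-frame stop; ORF spans 26–40, 15 nucleotides.

15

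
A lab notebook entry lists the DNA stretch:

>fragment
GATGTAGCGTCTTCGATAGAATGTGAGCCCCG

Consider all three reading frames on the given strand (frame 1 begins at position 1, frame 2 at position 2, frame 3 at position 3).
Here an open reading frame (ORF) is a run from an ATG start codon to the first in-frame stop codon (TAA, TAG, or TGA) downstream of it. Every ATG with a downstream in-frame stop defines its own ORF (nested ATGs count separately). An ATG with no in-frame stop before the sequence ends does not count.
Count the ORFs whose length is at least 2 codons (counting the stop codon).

2

Frame 1: GAT GTA GCG TCT TCG ATA GAA TGT GAG CCC — no ATG→stop ORF.
Frame 2: ATG TAG CGT CTT CGA TAG AAT GTG AGC CCC — ATG at 2, stop TAG at 5 → 6 nt.
Frame 3: TGT AGC GTC TTC GAT AGA ATG TGA GCC CCG — ATG at 21, stop TGA at 24 → 6 nt.
ORFs ≥ 2 codons: frame 2 2–7 (2 codons), frame 3 21–26 (2 codons). Count = 2.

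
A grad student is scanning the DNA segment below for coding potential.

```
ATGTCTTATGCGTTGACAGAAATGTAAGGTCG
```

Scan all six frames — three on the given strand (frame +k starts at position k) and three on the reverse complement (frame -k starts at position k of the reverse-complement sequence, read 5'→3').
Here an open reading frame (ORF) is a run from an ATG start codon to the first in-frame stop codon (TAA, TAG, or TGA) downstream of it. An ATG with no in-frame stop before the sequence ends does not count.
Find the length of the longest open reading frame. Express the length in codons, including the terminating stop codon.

9

Reverse complement (5'→3'): CGACCTTACATTTCTGTCAACGCATAAGACAT
Frame +1: ATG TCT TAT GCG TTG ACA GAA ATG TAA GGT — ATG at 1, stop TAA at 25 → 27 nt; ATG at 22, stop TAA at 25 → 6 nt.
Frame +2: TGT CTT ATG CGT TGA CAG AAA TGT AAG GTC — ATG at 8, stop TGA at 14 → 9 nt.
Frame +3: GTC TTA TGC GTT GAC AGA AAT GTA AGG TCG — no ATG→stop ORF.
Frame -1: CGA CCT TAC ATT TCT GTC AAC GCA TAA GAC — no ATG→stop ORF.
Frame -2: GAC CTT ACA TTT CTG TCA ACG CAT AAG ACA — no ATG→stop ORF.
Frame -3: ACC TTA CAT TTC TGT CAA CGC ATA AGA CAT — no ATG→stop ORF.
Longest: frame +1, positions 1–27, 27 nt = 9 codons = 8 aa. → 9 codons.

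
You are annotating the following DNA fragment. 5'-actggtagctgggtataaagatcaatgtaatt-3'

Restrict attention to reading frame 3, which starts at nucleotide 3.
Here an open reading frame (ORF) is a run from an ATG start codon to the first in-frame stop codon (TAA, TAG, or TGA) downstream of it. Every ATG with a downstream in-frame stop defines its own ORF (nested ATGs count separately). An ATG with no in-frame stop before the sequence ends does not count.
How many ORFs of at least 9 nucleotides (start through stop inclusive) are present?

Frame 3: TGG TAG CTG GGT ATA AAG ATC AAT GTA ATT — no ATG→stop ORF.
No ORF reaches 9 nucleotides. Count = 0.

0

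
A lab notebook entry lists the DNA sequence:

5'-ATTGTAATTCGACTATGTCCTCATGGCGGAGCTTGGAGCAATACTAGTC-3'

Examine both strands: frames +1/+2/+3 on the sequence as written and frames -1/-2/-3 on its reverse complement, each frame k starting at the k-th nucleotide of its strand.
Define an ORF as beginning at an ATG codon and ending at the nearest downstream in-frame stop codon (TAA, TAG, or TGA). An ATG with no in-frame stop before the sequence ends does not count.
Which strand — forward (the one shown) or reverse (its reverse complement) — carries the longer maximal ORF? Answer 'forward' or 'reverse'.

forward

Reverse complement (5'→3'): GACTAGTATTGCTCCAAGCTCCGCCATGAGGACATAGTCGAATTACAAT
Frame +1: ATT GTA ATT CGA CTA TGT CCT CAT GGC GGA GCT TGG AGC AAT ACT AGT — no ATG→stop ORF.
Frame +2: TTG TAA TTC GAC TAT GTC CTC ATG GCG GAG CTT GGA GCA ATA CTA GTC — no ATG→stop ORF.
Frame +3: TGT AAT TCG ACT ATG TCC TCA TGG CGG AGC TTG GAG CAA TAC TAG — ATG at 15, stop TAG at 45 → 33 nt.
Frame -1: GAC TAG TAT TGC TCC AAG CTC CGC CAT GAG GAC ATA GTC GAA TTA CAA — no ATG→stop ORF.
Frame -2: ACT AGT ATT GCT CCA AGC TCC GCC ATG AGG ACA TAG TCG AAT TAC AAT — ATG at 26, stop TAG at 35 → 12 nt.
Frame -3: CTA GTA TTG CTC CAA GCT CCG CCA TGA GGA CAT AGT CGA ATT ACA — no ATG→stop ORF.
Forward-strand max 33 nt; reverse-strand max 12 nt. The forward strand has the longer ORF.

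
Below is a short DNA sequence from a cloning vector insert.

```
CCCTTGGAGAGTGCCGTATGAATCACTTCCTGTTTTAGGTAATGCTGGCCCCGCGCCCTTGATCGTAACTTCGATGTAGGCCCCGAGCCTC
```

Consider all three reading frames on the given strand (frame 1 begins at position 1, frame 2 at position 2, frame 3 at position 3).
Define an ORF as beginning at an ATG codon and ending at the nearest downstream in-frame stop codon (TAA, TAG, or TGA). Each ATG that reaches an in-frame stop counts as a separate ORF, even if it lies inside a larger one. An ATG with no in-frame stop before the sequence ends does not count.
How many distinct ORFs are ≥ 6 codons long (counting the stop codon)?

Frame 1: CCC TTG GAG AGT GCC GTA TGA ATC ACT TCC TGT TTT AGG TAA TGC TGG CCC CGC GCC CTT GAT CGT AAC TTC GAT GTA GGC CCC GAG CCT — no ATG→stop ORF.
Frame 2: CCT TGG AGA GTG CCG TAT GAA TCA CTT CCT GTT TTA GGT AAT GCT GGC CCC GCG CCC TTG ATC GTA ACT TCG ATG TAG GCC CCG AGC CTC — ATG at 74, stop TAG at 77 → 6 nt.
Frame 3: CTT GGA GAG TGC CGT ATG AAT CAC TTC CTG TTT TAG GTA ATG CTG GCC CCG CGC CCT TGA TCG TAA CTT CGA TGT AGG CCC CGA GCC — ATG at 18, stop TAG at 36 → 21 nt; ATG at 42, stop TGA at 60 → 21 nt.
ORFs ≥ 6 codons: frame 3 18–38 (7 codons), frame 3 42–62 (7 codons). Count = 2.

2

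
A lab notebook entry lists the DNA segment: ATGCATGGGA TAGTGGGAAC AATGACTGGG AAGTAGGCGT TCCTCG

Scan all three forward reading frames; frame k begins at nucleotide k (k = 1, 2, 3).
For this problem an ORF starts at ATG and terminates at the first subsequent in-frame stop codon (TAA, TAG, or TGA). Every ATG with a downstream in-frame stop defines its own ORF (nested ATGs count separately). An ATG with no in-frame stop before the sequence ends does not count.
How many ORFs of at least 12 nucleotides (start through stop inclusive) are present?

2

Frame 1: ATG CAT GGG ATA GTG GGA ACA ATG ACT GGG AAG TAG GCG TTC CTC — ATG at 1, stop TAG at 34 → 36 nt; ATG at 22, stop TAG at 34 → 15 nt.
Frame 2: TGC ATG GGA TAG TGG GAA CAA TGA CTG GGA AGT AGG CGT TCC TCG — ATG at 5, stop TAG at 11 → 9 nt.
Frame 3: GCA TGG GAT AGT GGG AAC AAT GAC TGG GAA GTA GGC GTT CCT — no ATG→stop ORF.
ORFs ≥ 12 nucleotides: frame 1 1–36 (36 nucleotides), frame 1 22–36 (15 nucleotides). Count = 2.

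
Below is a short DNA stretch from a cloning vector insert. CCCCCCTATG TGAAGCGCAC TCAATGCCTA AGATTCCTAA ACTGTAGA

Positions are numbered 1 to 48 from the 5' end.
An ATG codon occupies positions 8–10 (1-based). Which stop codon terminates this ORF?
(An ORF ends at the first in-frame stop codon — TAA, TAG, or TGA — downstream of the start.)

Codons from position 8: ATG (8–10), TGA (11–13).
The first in-frame stop codon is TGA.

TGA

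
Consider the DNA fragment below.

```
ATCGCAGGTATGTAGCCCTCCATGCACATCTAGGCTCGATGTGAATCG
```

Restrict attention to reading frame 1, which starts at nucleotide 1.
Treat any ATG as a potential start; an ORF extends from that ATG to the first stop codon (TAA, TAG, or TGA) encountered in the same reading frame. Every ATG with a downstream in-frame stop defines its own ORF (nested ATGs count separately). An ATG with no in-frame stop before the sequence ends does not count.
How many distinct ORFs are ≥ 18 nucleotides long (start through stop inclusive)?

Frame 1: ATC GCA GGT ATG TAG CCC TCC ATG CAC ATC TAG GCT CGA TGT GAA TCG — ATG at 10, stop TAG at 13 → 6 nt; ATG at 22, stop TAG at 31 → 12 nt.
No ORF reaches 18 nucleotides. Count = 0.

0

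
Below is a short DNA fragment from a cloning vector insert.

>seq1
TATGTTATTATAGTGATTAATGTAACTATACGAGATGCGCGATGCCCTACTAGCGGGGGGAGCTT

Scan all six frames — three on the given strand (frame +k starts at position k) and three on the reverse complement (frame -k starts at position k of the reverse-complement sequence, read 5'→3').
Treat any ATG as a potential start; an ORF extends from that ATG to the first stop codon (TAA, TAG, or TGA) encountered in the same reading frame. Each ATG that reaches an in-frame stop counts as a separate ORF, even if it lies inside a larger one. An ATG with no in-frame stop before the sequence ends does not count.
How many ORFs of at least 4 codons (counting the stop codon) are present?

2

Reverse complement (5'→3'): AAGCTCCCCCCGCTAGTAGGGCATCGCGCATCTCGTATAGTTACATTAATCACTATAATAACATA
Frame +1: TAT GTT ATT ATA GTG ATT AAT GTA ACT ATA CGA GAT GCG CGA TGC CCT ACT AGC GGG GGG AGC — no ATG→stop ORF.
Frame +2: ATG TTA TTA TAG TGA TTA ATG TAA CTA TAC GAG ATG CGC GAT GCC CTA CTA GCG GGG GGA GCT — ATG at 2, stop TAG at 11 → 12 nt; ATG at 20, stop TAA at 23 → 6 nt.
Frame +3: TGT TAT TAT AGT GAT TAA TGT AAC TAT ACG AGA TGC GCG ATG CCC TAC TAG CGG GGG GAG CTT — ATG at 42, stop TAG at 51 → 12 nt.
Frame -1: AAG CTC CCC CCG CTA GTA GGG CAT CGC GCA TCT CGT ATA GTT ACA TTA ATC ACT ATA ATA ACA — no ATG→stop ORF.
Frame -2: AGC TCC CCC CGC TAG TAG GGC ATC GCG CAT CTC GTA TAG TTA CAT TAA TCA CTA TAA TAA CAT — no ATG→stop ORF.
Frame -3: GCT CCC CCC GCT AGT AGG GCA TCG CGC ATC TCG TAT AGT TAC ATT AAT CAC TAT AAT AAC ATA — no ATG→stop ORF.
ORFs ≥ 4 codons: frame +2 2–13 (4 codons), frame +3 42–53 (4 codons). Count = 2.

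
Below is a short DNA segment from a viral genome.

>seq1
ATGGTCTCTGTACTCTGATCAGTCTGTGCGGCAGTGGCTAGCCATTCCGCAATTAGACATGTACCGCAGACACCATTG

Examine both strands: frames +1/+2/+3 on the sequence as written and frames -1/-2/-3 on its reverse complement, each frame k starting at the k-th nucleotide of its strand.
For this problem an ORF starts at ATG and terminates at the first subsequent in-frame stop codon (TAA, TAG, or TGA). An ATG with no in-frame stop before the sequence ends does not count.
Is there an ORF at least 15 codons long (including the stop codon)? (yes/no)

no

Reverse complement (5'→3'): CAATGGTGTCTGCGGTACATGTCTAATTGCGGAATGGCTAGCCACTGCCGCACAGACTGATCAGAGTACAGAGACCAT
Frame +1: ATG GTC TCT GTA CTC TGA TCA GTC TGT GCG GCA GTG GCT AGC CAT TCC GCA ATT AGA CAT GTA CCG CAG ACA CCA TTG — ATG at 1, stop TGA at 16 → 18 nt.
Frame +2: TGG TCT CTG TAC TCT GAT CAG TCT GTG CGG CAG TGG CTA GCC ATT CCG CAA TTA GAC ATG TAC CGC AGA CAC CAT — no ATG→stop ORF.
Frame +3: GGT CTC TGT ACT CTG ATC AGT CTG TGC GGC AGT GGC TAG CCA TTC CGC AAT TAG ACA TGT ACC GCA GAC ACC ATT — no ATG→stop ORF.
Frame -1: CAA TGG TGT CTG CGG TAC ATG TCT AAT TGC GGA ATG GCT AGC CAC TGC CGC ACA GAC TGA TCA GAG TAC AGA GAC CAT — ATG at 19, stop TGA at 58 → 42 nt; ATG at 34, stop TGA at 58 → 27 nt.
Frame -2: AAT GGT GTC TGC GGT ACA TGT CTA ATT GCG GAA TGG CTA GCC ACT GCC GCA CAG ACT GAT CAG AGT ACA GAG ACC — no ATG→stop ORF.
Frame -3: ATG GTG TCT GCG GTA CAT GTC TAA TTG CGG AAT GGC TAG CCA CTG CCG CAC AGA CTG ATC AGA GTA CAG AGA CCA — ATG at 3, stop TAA at 24 → 24 nt.
Largest ORF found is 14 codons < 15, so no.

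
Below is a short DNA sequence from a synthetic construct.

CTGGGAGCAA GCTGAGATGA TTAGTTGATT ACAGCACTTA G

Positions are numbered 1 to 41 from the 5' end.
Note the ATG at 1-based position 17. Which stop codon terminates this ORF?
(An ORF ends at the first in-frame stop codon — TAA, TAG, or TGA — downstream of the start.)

TGA

Codons from position 17: ATG (17–19), ATT (20–22), AGT (23–25), TGA (26–28).
The first in-frame stop codon is TGA.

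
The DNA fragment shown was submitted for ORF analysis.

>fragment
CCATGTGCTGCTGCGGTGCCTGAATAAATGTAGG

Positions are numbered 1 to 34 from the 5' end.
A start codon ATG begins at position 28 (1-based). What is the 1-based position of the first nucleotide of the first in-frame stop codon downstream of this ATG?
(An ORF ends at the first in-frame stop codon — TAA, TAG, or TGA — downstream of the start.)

Codons from position 28: ATG (28–30), TAG (31–33).
TAG is a stop codon; it begins at position 31.

31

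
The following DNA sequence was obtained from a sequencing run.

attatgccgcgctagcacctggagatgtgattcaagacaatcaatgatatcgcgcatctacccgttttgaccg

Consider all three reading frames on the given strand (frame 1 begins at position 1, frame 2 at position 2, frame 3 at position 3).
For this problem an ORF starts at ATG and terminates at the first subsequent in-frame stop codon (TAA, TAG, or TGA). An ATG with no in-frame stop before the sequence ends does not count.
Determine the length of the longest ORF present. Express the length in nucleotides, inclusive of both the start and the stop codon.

27

Frame 1: ATT ATG CCG CGC TAG CAC CTG GAG ATG TGA TTC AAG ACA ATC AAT GAT ATC GCG CAT CTA CCC GTT TTG ACC — ATG at 4, stop TAG at 13 → 12 nt; ATG at 25, stop TGA at 28 → 6 nt.
Frame 2: TTA TGC CGC GCT AGC ACC TGG AGA TGT GAT TCA AGA CAA TCA ATG ATA TCG CGC ATC TAC CCG TTT TGA CCG — ATG at 44, stop TGA at 68 → 27 nt.
Frame 3: TAT GCC GCG CTA GCA CCT GGA GAT GTG ATT CAA GAC AAT CAA TGA TAT CGC GCA TCT ACC CGT TTT GAC — no ATG→stop ORF.
Longest: frame 2, positions 44–70, 27 nt = 9 codons = 8 aa. → 27 nucleotides.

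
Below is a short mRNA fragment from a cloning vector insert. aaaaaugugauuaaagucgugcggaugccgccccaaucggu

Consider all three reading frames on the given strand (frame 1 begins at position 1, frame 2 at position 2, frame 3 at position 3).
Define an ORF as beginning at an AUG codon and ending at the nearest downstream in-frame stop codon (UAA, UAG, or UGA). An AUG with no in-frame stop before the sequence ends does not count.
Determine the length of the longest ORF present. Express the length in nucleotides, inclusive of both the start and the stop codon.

6

Frame 1: AAA AAU GUG AUU AAA GUC GUG CGG AUG CCG CCC CAA UCG — no AUG→stop ORF.
Frame 2: AAA AUG UGA UUA AAG UCG UGC GGA UGC CGC CCC AAU CGG — AUG at 5, stop UGA at 8 → 6 nt.
Frame 3: AAA UGU GAU UAA AGU CGU GCG GAU GCC GCC CCA AUC GGU — no AUG→stop ORF.
Longest: frame 2, positions 5–10, 6 nt = 2 codons = 1 aa. → 6 nucleotides.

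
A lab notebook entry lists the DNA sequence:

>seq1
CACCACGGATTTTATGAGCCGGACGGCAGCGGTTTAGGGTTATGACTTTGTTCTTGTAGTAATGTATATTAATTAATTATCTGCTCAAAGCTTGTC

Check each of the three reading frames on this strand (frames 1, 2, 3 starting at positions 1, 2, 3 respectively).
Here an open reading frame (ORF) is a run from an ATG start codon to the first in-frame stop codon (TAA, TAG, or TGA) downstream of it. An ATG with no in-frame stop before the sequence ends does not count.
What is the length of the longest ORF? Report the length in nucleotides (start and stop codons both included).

24

Frame 1: CAC CAC GGA TTT TAT GAG CCG GAC GGC AGC GGT TTA GGG TTA TGA CTT TGT TCT TGT AGT AAT GTA TAT TAA TTA ATT ATC TGC TCA AAG CTT GTC — no ATG→stop ORF.
Frame 2: ACC ACG GAT TTT ATG AGC CGG ACG GCA GCG GTT TAG GGT TAT GAC TTT GTT CTT GTA GTA ATG TAT ATT AAT TAA TTA TCT GCT CAA AGC TTG — ATG at 14, stop TAG at 35 → 24 nt; ATG at 62, stop TAA at 74 → 15 nt.
Frame 3: CCA CGG ATT TTA TGA GCC GGA CGG CAG CGG TTT AGG GTT ATG ACT TTG TTC TTG TAG TAA TGT ATA TTA ATT AAT TAT CTG CTC AAA GCT TGT — ATG at 42, stop TAG at 57 → 18 nt.
Longest: frame 2, positions 14–37, 24 nt = 8 codons = 7 aa. → 24 nucleotides.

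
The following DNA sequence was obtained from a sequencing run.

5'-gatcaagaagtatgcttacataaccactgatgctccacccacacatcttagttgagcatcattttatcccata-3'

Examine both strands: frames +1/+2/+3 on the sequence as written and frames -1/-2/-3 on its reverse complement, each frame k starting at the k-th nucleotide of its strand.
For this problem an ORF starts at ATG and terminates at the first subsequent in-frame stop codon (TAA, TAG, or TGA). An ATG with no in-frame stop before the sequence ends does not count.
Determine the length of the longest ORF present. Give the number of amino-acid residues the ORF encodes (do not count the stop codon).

4

Reverse complement (5'→3'): TATGGGATAAAATGATGCTCAACTAAGATGTGTGGGTGGAGCATCAGTGGTTATGTAAGCATACTTCTTGATC
Frame +1: GAT CAA GAA GTA TGC TTA CAT AAC CAC TGA TGC TCC ACC CAC ACA TCT TAG TTG AGC ATC ATT TTA TCC CAT — no ATG→stop ORF.
Frame +2: ATC AAG AAG TAT GCT TAC ATA ACC ACT GAT GCT CCA CCC ACA CAT CTT AGT TGA GCA TCA TTT TAT CCC ATA — no ATG→stop ORF.
Frame +3: TCA AGA AGT ATG CTT ACA TAA CCA CTG ATG CTC CAC CCA CAC ATC TTA GTT GAG CAT CAT TTT ATC CCA — ATG at 12, stop TAA at 21 → 12 nt.
Frame -1: TAT GGG ATA AAA TGA TGC TCA ACT AAG ATG TGT GGG TGG AGC ATC AGT GGT TAT GTA AGC ATA CTT CTT GAT — no ATG→stop ORF.
Frame -2: ATG GGA TAA AAT GAT GCT CAA CTA AGA TGT GTG GGT GGA GCA TCA GTG GTT ATG TAA GCA TAC TTC TTG ATC — ATG at 2, stop TAA at 8 → 9 nt; ATG at 53, stop TAA at 56 → 6 nt.
Frame -3: TGG GAT AAA ATG ATG CTC AAC TAA GAT GTG TGG GTG GAG CAT CAG TGG TTA TGT AAG CAT ACT TCT TGA — ATG at 12, stop TAA at 24 → 15 nt; ATG at 15, stop TAA at 24 → 12 nt.
Longest: frame -3, positions 12–26, 15 nt = 5 codons = 4 aa. → 4 amino acids.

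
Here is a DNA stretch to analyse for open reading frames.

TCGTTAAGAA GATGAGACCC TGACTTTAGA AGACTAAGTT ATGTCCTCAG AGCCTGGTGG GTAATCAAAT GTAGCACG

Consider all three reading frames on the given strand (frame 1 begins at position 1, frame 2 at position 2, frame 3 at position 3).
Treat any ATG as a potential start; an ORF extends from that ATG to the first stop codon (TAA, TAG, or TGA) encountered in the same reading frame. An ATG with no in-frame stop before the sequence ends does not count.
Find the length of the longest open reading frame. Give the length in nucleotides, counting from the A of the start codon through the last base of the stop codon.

Frame 1: TCG TTA AGA AGA TGA GAC CCT GAC TTT AGA AGA CTA AGT TAT GTC CTC AGA GCC TGG TGG GTA ATC AAA TGT AGC ACG — no ATG→stop ORF.
Frame 2: CGT TAA GAA GAT GAG ACC CTG ACT TTA GAA GAC TAA GTT ATG TCC TCA GAG CCT GGT GGG TAA TCA AAT GTA GCA — ATG at 41, stop TAA at 62 → 24 nt.
Frame 3: GTT AAG AAG ATG AGA CCC TGA CTT TAG AAG ACT AAG TTA TGT CCT CAG AGC CTG GTG GGT AAT CAA ATG TAG CAC — ATG at 12, stop TGA at 21 → 12 nt; ATG at 69, stop TAG at 72 → 6 nt.
Longest: frame 2, positions 41–64, 24 nt = 8 codons = 7 aa. → 24 nucleotides.

24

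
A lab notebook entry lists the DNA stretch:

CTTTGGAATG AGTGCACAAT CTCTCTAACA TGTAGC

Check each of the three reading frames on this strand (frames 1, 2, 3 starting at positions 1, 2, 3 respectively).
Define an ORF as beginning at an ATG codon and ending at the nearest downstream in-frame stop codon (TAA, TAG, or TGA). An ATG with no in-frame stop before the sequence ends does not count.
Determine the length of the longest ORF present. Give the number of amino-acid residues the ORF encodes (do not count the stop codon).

6

Frame 1: CTT TGG AAT GAG TGC ACA ATC TCT CTA ACA TGT AGC — no ATG→stop ORF.
Frame 2: TTT GGA ATG AGT GCA CAA TCT CTC TAA CAT GTA — ATG at 8, stop TAA at 26 → 21 nt.
Frame 3: TTG GAA TGA GTG CAC AAT CTC TCT AAC ATG TAG — ATG at 30, stop TAG at 33 → 6 nt.
Longest: frame 2, positions 8–28, 21 nt = 7 codons = 6 aa. → 6 amino acids.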